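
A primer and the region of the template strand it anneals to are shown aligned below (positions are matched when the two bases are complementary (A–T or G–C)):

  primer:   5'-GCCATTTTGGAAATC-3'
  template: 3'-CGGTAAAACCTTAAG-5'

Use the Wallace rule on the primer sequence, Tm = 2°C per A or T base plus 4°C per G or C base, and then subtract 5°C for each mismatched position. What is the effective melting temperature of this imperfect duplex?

37°C

Primer base counts: A=4, T=5, G=3, C=3 → A+T=9, G+C=6
Perfect-match Tm = 2(9) + 4(6) = 18 + 24 = 42°C
Mismatches (positions where the bases are not complementary): 1 (at position 13)
Effective Tm = 42 − 1×5 = 42 − 5 = 37°C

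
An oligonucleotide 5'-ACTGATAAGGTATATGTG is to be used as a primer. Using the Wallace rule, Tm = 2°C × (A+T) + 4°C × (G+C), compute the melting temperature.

Base counts: A=6, T=6, G=5, C=1
So N_AT = 12 and N_GC = 6.
Tm = 2(12) + 4(6) = 24 + 24 = 48°C

48°C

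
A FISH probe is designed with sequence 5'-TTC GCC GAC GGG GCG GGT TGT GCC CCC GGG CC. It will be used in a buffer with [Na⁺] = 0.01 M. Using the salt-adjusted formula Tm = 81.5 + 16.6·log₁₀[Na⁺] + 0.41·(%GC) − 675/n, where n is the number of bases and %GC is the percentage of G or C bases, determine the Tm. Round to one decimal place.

Length n = 32. Counting bases: T=5, A=1, G=14, C=12
G+C = 26, so %GC = 26/32 × 100 = 81.25%
Salt term: 16.6 × (-2) = -33.2
GC term: 0.41 × 81.25 = 33.312; length term: −675/32 = −21.094
Tm = 81.5 + (-33.2) + 33.312 − 21.094 = 60.518 → 60.5°C

60.5°C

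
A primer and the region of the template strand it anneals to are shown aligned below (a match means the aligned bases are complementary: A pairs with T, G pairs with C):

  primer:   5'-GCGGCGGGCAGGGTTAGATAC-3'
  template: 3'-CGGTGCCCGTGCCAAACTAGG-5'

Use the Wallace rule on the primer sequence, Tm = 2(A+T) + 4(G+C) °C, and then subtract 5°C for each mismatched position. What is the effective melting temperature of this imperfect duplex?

Primer base counts: A=4, T=3, G=10, C=4 → A+T=7, G+C=14
Perfect-match Tm = 2(7) + 4(14) = 14 + 56 = 70°C
Mismatches (positions where the bases are not complementary): 5 (at positions 3, 4, 11, 16, 20)
Effective Tm = 70 − 5×5 = 70 − 25 = 45°C

45°C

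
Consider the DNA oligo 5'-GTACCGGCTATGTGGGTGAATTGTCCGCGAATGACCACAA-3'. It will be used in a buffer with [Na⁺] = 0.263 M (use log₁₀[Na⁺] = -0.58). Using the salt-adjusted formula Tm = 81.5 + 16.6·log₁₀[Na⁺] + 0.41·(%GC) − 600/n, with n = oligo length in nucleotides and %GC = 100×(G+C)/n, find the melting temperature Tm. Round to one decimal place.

78.4°C

Length n = 40. Base counts: C=9, A=10, G=12, T=9
G+C = 21, so %GC = 21/40 × 100 = 52.5%
Salt term: 16.6 × (-0.58) = -9.628
GC term: 0.41 × 52.5 = 21.525; length term: −600/40 = −15
Tm = 81.5 + (-9.628) + 21.525 − 15 = 78.397 → 78.4°C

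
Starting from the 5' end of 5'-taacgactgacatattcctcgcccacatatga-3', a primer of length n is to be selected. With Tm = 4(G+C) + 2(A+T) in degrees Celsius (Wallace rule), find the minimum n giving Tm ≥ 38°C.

First 13 bases: TAACGACTGACAT → Tm = 36°C (< 38°C)
First 14 bases: TAACGACTGACATA → Tm = 38°C (≥ 38°C)
Since every base adds ≥2°C, Tm only increases with n, so the threshold is first crossed at n = 14.

n = 14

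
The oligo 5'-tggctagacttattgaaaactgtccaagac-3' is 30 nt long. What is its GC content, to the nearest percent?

40%

Scanning the sequence gives T=8, C=6, A=10, G=6.
G+C = 6 + 6 = 12 out of 30 bases
%GC = 12/30 × 100 = 40% ≈ 40%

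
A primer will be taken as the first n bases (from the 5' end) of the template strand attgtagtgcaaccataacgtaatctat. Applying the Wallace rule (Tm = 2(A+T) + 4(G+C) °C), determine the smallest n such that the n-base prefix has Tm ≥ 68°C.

n = 25

First 24 bases: ATTGTAGTGCAACCATAACGTAAT → Tm = 64°C (< 68°C)
First 25 bases: ATTGTAGTGCAACCATAACGTAATC → Tm = 68°C (≥ 68°C)
Since every base adds ≥2°C, Tm only increases with n, so the threshold is first crossed at n = 25.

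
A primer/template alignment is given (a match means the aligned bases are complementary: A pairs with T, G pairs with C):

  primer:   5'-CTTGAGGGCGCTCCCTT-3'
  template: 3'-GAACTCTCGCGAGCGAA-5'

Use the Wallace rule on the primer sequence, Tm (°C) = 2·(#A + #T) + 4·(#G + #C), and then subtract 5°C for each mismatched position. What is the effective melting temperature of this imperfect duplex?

Primer base counts: A=1, T=5, G=5, C=6 → A+T=6, G+C=11
Perfect-match Tm = 2(6) + 4(11) = 12 + 44 = 56°C
Mismatches (positions where the bases are not complementary): 2 (at positions 7, 14)
Effective Tm = 56 − 2×5 = 56 − 10 = 46°C

46°C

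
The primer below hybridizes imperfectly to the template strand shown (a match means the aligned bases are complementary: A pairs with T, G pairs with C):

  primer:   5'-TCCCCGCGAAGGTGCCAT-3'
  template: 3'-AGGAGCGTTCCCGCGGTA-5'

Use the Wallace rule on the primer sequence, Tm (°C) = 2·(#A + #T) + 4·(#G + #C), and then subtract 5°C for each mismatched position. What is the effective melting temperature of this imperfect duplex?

40°C

Primer base counts: A=3, T=3, G=5, C=7 → A+T=6, G+C=12
Perfect-match Tm = 2(6) + 4(12) = 12 + 48 = 60°C
Mismatches (positions where the bases are not complementary): 4 (at positions 4, 8, 10, 13)
Effective Tm = 60 − 4×5 = 60 − 20 = 40°C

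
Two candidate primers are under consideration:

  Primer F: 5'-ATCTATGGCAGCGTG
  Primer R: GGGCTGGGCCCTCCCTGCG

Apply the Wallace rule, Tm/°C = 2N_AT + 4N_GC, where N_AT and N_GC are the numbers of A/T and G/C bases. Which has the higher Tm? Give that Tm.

Primer R, 70°C

Primer F: A+T=7, G+C=8 → Tm = 2(7)+4(8) = 46°C
Primer R: A+T=3, G+C=16 → Tm = 2(3)+4(16) = 70°C
46°C vs 70°C → primer R is higher.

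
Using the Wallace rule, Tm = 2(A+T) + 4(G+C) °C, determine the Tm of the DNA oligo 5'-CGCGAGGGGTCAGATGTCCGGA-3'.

G=10, T=3, C=5, A=4
A+T = 7, G+C = 15
Tm = 2(7) + 4(15) = 14 + 60 = 74°C

74°C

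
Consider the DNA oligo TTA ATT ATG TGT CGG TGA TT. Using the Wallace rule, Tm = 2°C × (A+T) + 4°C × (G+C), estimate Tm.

52°C

Base counts: A=4, G=5, C=1, T=10
AT pairs contribute 14, GC pairs contribute 6.
Tm = 2(14) + 4(6) = 28 + 24 = 52°C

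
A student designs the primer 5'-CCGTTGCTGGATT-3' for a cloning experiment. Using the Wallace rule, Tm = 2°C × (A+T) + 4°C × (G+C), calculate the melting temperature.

T=5, A=1, C=3, G=4
A+T = 6, G+C = 7
Tm = 2(6) + 4(7) = 12 + 28 = 40°C

40°C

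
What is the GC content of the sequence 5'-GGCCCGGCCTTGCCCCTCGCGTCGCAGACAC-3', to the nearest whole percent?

77%

G=9, A=3, T=4, C=15
G+C = 9 + 15 = 24 out of 31 bases
%GC = 24/31 × 100 = 77.42% ≈ 77%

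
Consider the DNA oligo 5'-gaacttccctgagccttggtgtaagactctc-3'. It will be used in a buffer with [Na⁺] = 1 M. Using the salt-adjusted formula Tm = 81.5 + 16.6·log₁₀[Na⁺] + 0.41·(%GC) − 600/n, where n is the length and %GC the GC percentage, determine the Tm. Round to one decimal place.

Length n = 31. Counting bases: A=6, G=7, C=9, T=9
G+C = 16, so %GC = 16/31 × 100 = 51.613%
Salt term: 16.6 × (0) = 0
GC term: 0.41 × 51.613 = 21.161; length term: −600/31 = −19.355
Tm = 81.5 + (0) + 21.161 − 19.355 = 83.306 → 83.3°C

83.3°C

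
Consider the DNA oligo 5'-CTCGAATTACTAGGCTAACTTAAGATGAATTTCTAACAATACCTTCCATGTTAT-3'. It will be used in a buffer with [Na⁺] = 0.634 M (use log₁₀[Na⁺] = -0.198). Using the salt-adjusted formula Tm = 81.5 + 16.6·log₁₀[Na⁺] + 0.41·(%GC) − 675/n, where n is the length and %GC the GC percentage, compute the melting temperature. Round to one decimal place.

Length n = 54. Counting bases: T=19, C=11, G=6, A=18
G+C = 17, so %GC = 17/54 × 100 = 31.481%
Salt term: 16.6 × (-0.198) = -3.287
GC term: 0.41 × 31.481 = 12.907; length term: −675/54 = −12.5
Tm = 81.5 + (-3.287) + 12.907 − 12.5 = 78.62 → 78.6°C

78.6°C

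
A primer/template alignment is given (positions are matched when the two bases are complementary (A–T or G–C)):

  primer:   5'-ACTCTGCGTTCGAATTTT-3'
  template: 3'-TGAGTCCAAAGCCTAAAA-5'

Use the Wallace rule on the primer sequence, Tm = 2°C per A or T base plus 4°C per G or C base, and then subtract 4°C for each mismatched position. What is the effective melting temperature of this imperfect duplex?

Primer base counts: A=3, T=8, G=3, C=4 → A+T=11, G+C=7
Perfect-match Tm = 2(11) + 4(7) = 22 + 28 = 50°C
Mismatches (positions where the bases are not complementary): 4 (at positions 5, 7, 8, 13)
Effective Tm = 50 − 4×4 = 50 − 16 = 34°C

34°C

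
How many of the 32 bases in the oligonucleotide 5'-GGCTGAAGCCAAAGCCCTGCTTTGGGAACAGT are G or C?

18

T=6, G=10, C=8, A=8
G+C = 10 + 8 = 18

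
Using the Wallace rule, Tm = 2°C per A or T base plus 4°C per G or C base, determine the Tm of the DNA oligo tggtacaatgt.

30°C

Scanning the sequence gives T=4, G=3, A=3, C=1.
AT pairs contribute 7, GC pairs contribute 4.
Tm = 2(7) + 4(4) = 14 + 16 = 30°C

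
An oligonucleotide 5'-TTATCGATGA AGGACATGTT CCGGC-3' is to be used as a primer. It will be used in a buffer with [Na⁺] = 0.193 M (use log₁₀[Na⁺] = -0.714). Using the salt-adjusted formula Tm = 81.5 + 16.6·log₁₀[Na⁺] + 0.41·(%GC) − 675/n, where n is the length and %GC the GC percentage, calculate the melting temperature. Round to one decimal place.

62.3°C

Length n = 25. Counting bases: G=7, A=6, T=7, C=5
G+C = 12, so %GC = 12/25 × 100 = 48%
Salt term: 16.6 × (-0.714) = -11.852
GC term: 0.41 × 48 = 19.68; length term: −675/25 = −27
Tm = 81.5 + (-11.852) + 19.68 − 27 = 62.328 → 62.3°C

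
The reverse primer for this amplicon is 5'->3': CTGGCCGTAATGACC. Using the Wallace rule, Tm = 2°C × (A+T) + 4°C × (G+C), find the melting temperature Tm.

48°C

A=3, C=5, T=3, G=4
So N_AT = 6 and N_GC = 9.
Tm = 4·9 + 2·6 = 36 + 12 = 48°C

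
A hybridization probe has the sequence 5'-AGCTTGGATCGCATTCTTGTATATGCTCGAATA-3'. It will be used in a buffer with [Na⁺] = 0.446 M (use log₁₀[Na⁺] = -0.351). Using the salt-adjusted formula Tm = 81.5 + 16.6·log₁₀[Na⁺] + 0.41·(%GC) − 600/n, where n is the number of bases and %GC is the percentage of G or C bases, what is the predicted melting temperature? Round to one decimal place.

Length n = 33. T=12, C=6, G=7, A=8
G+C = 13, so %GC = 13/33 × 100 = 39.394%
Salt term: 16.6 × (-0.351) = -5.827
GC term: 0.41 × 39.394 = 16.152; length term: −600/33 = −18.182
Tm = 81.5 + (-5.827) + 16.152 − 18.182 = 73.643 → 73.6°C

73.6°C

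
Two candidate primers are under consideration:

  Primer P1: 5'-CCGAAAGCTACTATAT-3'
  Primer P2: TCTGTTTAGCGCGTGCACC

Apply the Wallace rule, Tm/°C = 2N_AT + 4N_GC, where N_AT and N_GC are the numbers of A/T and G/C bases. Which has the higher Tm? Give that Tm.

Primer P2, 60°C

Primer P1: A+T=10, G+C=6 → Tm = 2(10)+4(6) = 44°C
Primer P2: A+T=8, G+C=11 → Tm = 2(8)+4(11) = 60°C
44°C vs 60°C → primer P2 is higher.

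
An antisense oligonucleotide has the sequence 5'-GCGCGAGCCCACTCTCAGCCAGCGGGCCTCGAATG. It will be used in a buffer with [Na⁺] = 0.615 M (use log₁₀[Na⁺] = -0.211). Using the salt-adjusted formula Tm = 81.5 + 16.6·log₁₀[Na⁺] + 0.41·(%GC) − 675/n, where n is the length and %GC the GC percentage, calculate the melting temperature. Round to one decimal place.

Length n = 35. Counting bases: G=11, C=14, A=6, T=4
G+C = 25, so %GC = 25/35 × 100 = 71.429%
Salt term: 16.6 × (-0.211) = -3.503
GC term: 0.41 × 71.429 = 29.286; length term: −675/35 = −19.286
Tm = 81.5 + (-3.503) + 29.286 − 19.286 = 87.997 → 88.0°C

88.0°C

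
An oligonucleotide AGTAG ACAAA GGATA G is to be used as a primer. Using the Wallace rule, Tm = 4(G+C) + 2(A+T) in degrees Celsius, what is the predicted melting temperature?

Counting bases: G=5, T=2, A=8, C=1
AT pairs contribute 10, GC pairs contribute 6.
Tm = 4·6 + 2·10 = 24 + 20 = 44°C

44°C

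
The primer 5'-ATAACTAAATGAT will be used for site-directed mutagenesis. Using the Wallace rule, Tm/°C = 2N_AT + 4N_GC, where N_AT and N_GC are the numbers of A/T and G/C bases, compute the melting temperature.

Counting bases: T=4, C=1, A=7, G=1
So N_AT = 11 and N_GC = 2.
Tm = 4·2 + 2·11 = 8 + 22 = 30°C

30°C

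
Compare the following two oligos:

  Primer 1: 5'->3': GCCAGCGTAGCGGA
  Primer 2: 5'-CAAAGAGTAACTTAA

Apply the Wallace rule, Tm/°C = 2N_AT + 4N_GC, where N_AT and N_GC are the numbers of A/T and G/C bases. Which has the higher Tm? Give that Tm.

Primer 1: A+T=4, G+C=10 → Tm = 2(4)+4(10) = 48°C
Primer 2: A+T=11, G+C=4 → Tm = 2(11)+4(4) = 38°C
48°C vs 38°C → primer 1 is higher.

Primer 1, 48°C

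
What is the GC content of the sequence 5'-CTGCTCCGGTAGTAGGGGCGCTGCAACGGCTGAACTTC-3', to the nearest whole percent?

63%

Base counts: C=11, T=8, G=13, A=6
G+C = 13 + 11 = 24 out of 38 bases
%GC = 24/38 × 100 = 63.16% ≈ 63%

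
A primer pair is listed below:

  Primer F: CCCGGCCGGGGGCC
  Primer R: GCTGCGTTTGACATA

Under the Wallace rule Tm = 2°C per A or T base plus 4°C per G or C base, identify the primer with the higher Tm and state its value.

Primer F, 56°C

Primer F: A+T=0, G+C=14 → Tm = 2(0)+4(14) = 56°C
Primer R: A+T=8, G+C=7 → Tm = 2(8)+4(7) = 44°C
56°C vs 44°C → primer F is higher.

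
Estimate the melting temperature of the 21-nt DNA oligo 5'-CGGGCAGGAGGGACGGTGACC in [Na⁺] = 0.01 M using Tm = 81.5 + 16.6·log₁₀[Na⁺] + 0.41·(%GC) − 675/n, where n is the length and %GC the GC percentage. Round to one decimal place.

Length n = 21. Scanning the sequence gives A=4, C=5, G=11, T=1.
G+C = 16, so %GC = 16/21 × 100 = 76.19%
Salt term: 16.6 × (-2) = -33.2
GC term: 0.41 × 76.19 = 31.238; length term: −675/21 = −32.143
Tm = 81.5 + (-33.2) + 31.238 − 32.143 = 47.395 → 47.4°C

47.4°C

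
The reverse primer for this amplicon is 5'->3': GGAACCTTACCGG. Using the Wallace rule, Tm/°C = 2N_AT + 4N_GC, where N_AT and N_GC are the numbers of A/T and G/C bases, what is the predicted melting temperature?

Counting bases: C=4, G=4, A=3, T=2
AT pairs contribute 5, GC pairs contribute 8.
Tm = 2×5 + 4×8 = 42°C

42°C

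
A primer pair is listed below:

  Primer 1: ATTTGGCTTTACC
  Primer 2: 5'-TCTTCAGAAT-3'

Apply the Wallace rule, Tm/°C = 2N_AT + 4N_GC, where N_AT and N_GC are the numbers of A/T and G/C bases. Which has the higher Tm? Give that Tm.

Primer 1, 36°C

Primer 1: A+T=8, G+C=5 → Tm = 2(8)+4(5) = 36°C
Primer 2: A+T=7, G+C=3 → Tm = 2(7)+4(3) = 26°C
36°C vs 26°C → primer 1 is higher.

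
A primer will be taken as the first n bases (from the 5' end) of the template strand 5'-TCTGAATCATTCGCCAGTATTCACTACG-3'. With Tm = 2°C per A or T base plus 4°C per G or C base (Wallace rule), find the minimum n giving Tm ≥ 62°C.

First 21 bases: TCTGAATCATTCGCCAGTATT → Tm = 58°C (< 62°C)
First 22 bases: TCTGAATCATTCGCCAGTATTC → Tm = 62°C (≥ 62°C)
Since every base adds ≥2°C, Tm only increases with n, so the threshold is first crossed at n = 22.

n = 22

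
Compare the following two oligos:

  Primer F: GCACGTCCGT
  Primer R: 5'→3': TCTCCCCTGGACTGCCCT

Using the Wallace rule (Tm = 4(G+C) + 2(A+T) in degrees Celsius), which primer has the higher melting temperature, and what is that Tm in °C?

Primer F: A+T=3, G+C=7 → Tm = 2(3)+4(7) = 34°C
Primer R: A+T=6, G+C=12 → Tm = 2(6)+4(12) = 60°C
34°C vs 60°C → primer R is higher.

Primer R, 60°C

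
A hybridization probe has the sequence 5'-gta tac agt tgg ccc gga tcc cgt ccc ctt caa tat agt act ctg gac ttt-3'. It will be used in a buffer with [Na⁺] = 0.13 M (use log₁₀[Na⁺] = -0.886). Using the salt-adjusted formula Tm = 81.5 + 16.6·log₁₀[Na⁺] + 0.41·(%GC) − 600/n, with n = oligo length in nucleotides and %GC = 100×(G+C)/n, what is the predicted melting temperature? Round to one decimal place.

Length n = 51. Scanning the sequence gives T=16, C=15, A=10, G=10.
G+C = 25, so %GC = 25/51 × 100 = 49.02%
Salt term: 16.6 × (-0.886) = -14.708
GC term: 0.41 × 49.02 = 20.098; length term: −600/51 = −11.765
Tm = 81.5 + (-14.708) + 20.098 − 11.765 = 75.125 → 75.1°C

75.1°C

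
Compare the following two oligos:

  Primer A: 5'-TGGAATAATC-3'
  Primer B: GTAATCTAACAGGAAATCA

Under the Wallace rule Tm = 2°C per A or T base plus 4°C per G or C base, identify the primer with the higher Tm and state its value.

Primer B, 50°C

Primer A: A+T=7, G+C=3 → Tm = 2(7)+4(3) = 26°C
Primer B: A+T=13, G+C=6 → Tm = 2(13)+4(6) = 50°C
26°C vs 50°C → primer B is higher.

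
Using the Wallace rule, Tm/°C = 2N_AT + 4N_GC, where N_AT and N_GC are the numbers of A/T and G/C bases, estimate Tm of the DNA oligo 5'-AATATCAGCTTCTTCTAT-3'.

46°C

Counting bases: A=5, G=1, T=8, C=4
AT pairs contribute 13, GC pairs contribute 5.
Tm = 2(13) + 4(5) = 26 + 20 = 46°C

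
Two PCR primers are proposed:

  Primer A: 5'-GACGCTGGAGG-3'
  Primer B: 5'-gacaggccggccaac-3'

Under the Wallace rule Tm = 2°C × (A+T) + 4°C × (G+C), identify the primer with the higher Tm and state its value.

Primer B, 52°C

Primer A: A+T=3, G+C=8 → Tm = 2(3)+4(8) = 38°C
Primer B: A+T=4, G+C=11 → Tm = 2(4)+4(11) = 52°C
38°C vs 52°C → primer B is higher.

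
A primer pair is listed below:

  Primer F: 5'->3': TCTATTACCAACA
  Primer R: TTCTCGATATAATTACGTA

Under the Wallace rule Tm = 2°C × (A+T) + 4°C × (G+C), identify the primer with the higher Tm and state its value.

Primer F: A+T=9, G+C=4 → Tm = 2(9)+4(4) = 34°C
Primer R: A+T=14, G+C=5 → Tm = 2(14)+4(5) = 48°C
34°C vs 48°C → primer R is higher.

Primer R, 48°C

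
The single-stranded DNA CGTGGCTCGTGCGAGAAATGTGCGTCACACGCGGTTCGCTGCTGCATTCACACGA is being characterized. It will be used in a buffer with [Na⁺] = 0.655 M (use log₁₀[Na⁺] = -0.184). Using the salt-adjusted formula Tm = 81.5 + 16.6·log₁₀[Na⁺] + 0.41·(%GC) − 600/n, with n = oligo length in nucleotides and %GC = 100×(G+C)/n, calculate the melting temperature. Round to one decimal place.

Length n = 55. A=10, T=12, G=17, C=16
G+C = 33, so %GC = 33/55 × 100 = 60%
Salt term: 16.6 × (-0.184) = -3.054
GC term: 0.41 × 60 = 24.6; length term: −600/55 = −10.909
Tm = 81.5 + (-3.054) + 24.6 − 10.909 = 92.137 → 92.1°C

92.1°C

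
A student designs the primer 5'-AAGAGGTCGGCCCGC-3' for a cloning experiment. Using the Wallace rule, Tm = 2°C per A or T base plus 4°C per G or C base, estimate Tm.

Scanning the sequence gives G=6, T=1, C=5, A=3.
AT pairs contribute 4, GC pairs contribute 11.
Tm = 2(4) + 4(11) = 8 + 44 = 52°C

52°C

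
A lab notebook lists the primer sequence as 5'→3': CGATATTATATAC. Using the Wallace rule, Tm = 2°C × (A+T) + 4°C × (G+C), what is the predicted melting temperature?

Base counts: C=2, A=5, G=1, T=5
So N_AT = 10 and N_GC = 3.
Tm = 2×10 + 4×3 = 32°C

32°C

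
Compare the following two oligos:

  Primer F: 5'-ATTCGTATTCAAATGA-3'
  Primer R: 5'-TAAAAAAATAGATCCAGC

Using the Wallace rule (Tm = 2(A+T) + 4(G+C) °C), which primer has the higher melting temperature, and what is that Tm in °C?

Primer F: A+T=12, G+C=4 → Tm = 2(12)+4(4) = 40°C
Primer R: A+T=13, G+C=5 → Tm = 2(13)+4(5) = 46°C
40°C vs 46°C → primer R is higher.

Primer R, 46°C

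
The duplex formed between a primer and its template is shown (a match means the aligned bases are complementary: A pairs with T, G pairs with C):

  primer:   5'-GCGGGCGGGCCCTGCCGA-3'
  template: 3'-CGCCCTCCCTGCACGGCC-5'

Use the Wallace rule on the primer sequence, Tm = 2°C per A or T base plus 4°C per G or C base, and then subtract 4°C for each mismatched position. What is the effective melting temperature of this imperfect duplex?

Primer base counts: A=1, T=1, G=9, C=7 → A+T=2, G+C=16
Perfect-match Tm = 2(2) + 4(16) = 4 + 64 = 68°C
Mismatches (positions where the bases are not complementary): 4 (at positions 6, 10, 12, 18)
Effective Tm = 68 − 4×4 = 68 − 16 = 52°C

52°C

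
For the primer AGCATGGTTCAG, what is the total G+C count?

Counting bases: A=3, C=2, T=3, G=4
G+C = 4 + 2 = 6

6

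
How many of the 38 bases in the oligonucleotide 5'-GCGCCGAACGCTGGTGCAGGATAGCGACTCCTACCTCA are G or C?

24

Scanning the sequence gives T=6, C=13, G=11, A=8.
G+C = 11 + 13 = 24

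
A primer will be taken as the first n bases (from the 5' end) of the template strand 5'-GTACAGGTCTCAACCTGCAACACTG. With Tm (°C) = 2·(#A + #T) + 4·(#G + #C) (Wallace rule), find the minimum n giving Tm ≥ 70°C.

First 22 bases: GTACAGGTCTCAACCTGCAACA → Tm = 66°C (< 70°C)
First 23 bases: GTACAGGTCTCAACCTGCAACAC → Tm = 70°C (≥ 70°C)
Each additional base adds 2°C (A/T) or 4°C (G/C), so Tm is non-decreasing in n; n = 23 is the first length to reach 70°C.

n = 23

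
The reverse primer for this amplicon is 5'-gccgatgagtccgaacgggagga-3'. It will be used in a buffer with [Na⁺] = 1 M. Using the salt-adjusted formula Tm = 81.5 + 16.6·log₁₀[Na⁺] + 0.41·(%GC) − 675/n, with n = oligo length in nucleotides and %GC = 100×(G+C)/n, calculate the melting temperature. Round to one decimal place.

Length n = 23. Scanning the sequence gives A=6, C=5, G=10, T=2.
G+C = 15, so %GC = 15/23 × 100 = 65.217%
Salt term: 16.6 × (0) = 0
GC term: 0.41 × 65.217 = 26.739; length term: −675/23 = −29.348
Tm = 81.5 + (0) + 26.739 − 29.348 = 78.891 → 78.9°C

78.9°C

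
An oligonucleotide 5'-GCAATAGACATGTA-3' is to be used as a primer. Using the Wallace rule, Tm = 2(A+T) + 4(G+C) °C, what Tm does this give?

Scanning the sequence gives C=2, G=3, T=3, A=6.
So N_AT = 9 and N_GC = 5.
Tm = 4·5 + 2·9 = 20 + 18 = 38°C

38°C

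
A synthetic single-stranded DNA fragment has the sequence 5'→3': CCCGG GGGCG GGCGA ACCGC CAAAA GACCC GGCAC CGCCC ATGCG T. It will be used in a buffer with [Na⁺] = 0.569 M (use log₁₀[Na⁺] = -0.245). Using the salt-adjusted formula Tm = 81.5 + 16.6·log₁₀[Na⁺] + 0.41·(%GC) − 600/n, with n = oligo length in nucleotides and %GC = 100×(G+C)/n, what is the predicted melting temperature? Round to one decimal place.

Length n = 46. Scanning the sequence gives A=9, C=19, G=16, T=2.
G+C = 35, so %GC = 35/46 × 100 = 76.087%
Salt term: 16.6 × (-0.245) = -4.067
GC term: 0.41 × 76.087 = 31.196; length term: −600/46 = −13.043
Tm = 81.5 + (-4.067) + 31.196 − 13.043 = 95.586 → 95.6°C

95.6°C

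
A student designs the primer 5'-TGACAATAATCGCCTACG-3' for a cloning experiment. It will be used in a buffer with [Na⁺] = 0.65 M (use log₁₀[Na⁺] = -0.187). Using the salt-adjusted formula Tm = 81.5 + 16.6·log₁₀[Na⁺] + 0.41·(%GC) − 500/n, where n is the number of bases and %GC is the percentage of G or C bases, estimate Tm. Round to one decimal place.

Length n = 18. Scanning the sequence gives C=5, A=6, G=3, T=4.
G+C = 8, so %GC = 8/18 × 100 = 44.444%
Salt term: 16.6 × (-0.187) = -3.104
GC term: 0.41 × 44.444 = 18.222; length term: −500/18 = −27.778
Tm = 81.5 + (-3.104) + 18.222 − 27.778 = 68.84 → 68.8°C

68.8°C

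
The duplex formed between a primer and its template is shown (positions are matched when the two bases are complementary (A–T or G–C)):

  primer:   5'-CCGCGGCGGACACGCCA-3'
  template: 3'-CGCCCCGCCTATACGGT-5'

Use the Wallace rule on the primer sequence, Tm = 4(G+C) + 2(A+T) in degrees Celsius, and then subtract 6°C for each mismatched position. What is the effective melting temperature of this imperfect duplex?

38°C

Primer base counts: A=3, T=0, G=6, C=8 → A+T=3, G+C=14
Perfect-match Tm = 2(3) + 4(14) = 6 + 56 = 62°C
Mismatches (positions where the bases are not complementary): 4 (at positions 1, 4, 11, 13)
Effective Tm = 62 − 4×6 = 62 − 24 = 38°C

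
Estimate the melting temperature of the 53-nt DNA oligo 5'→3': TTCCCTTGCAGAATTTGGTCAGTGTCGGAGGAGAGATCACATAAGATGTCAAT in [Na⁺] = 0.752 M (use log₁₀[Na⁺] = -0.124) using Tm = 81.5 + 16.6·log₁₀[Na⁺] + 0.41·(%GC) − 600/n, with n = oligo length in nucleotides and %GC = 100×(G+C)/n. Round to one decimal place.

85.9°C

Length n = 53. Counting bases: G=14, C=9, A=15, T=15
G+C = 23, so %GC = 23/53 × 100 = 43.396%
Salt term: 16.6 × (-0.124) = -2.058
GC term: 0.41 × 43.396 = 17.792; length term: −600/53 = −11.321
Tm = 81.5 + (-2.058) + 17.792 − 11.321 = 85.913 → 85.9°C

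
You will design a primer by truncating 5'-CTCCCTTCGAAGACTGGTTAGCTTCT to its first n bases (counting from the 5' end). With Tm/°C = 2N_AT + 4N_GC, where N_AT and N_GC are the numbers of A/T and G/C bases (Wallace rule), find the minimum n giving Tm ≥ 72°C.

First 23 bases: CTCCCTTCGAAGACTGGTTAGCT → Tm = 70°C (< 72°C)
First 24 bases: CTCCCTTCGAAGACTGGTTAGCTT → Tm = 72°C (≥ 72°C)
Each additional base adds 2°C (A/T) or 4°C (G/C), so Tm is non-decreasing in n; n = 24 is the first length to reach 72°C.

n = 24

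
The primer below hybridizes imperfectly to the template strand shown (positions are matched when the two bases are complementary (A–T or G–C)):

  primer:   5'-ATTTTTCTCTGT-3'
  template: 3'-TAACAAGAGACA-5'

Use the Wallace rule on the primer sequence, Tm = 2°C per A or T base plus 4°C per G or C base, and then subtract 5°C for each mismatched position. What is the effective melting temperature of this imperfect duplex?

Primer base counts: A=1, T=8, G=1, C=2 → A+T=9, G+C=3
Perfect-match Tm = 2(9) + 4(3) = 18 + 12 = 30°C
Mismatches (positions where the bases are not complementary): 1 (at position 4)
Effective Tm = 30 − 1×5 = 30 − 5 = 25°C

25°C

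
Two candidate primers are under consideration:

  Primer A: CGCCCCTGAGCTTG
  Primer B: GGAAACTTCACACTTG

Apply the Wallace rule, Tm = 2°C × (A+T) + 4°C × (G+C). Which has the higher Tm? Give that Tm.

Primer A, 48°C

Primer A: A+T=4, G+C=10 → Tm = 2(4)+4(10) = 48°C
Primer B: A+T=9, G+C=7 → Tm = 2(9)+4(7) = 46°C
48°C vs 46°C → primer A is higher.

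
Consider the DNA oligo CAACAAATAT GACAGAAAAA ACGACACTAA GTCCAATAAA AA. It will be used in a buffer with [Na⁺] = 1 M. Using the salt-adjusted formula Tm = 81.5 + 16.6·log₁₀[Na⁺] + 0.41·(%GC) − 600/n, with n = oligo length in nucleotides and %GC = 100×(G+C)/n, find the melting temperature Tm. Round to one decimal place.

78.9°C

Length n = 42. C=8, A=25, T=5, G=4
G+C = 12, so %GC = 12/42 × 100 = 28.571%
Salt term: 16.6 × (0) = 0
GC term: 0.41 × 28.571 = 11.714; length term: −600/42 = −14.286
Tm = 81.5 + (0) + 11.714 − 14.286 = 78.928 → 78.9°C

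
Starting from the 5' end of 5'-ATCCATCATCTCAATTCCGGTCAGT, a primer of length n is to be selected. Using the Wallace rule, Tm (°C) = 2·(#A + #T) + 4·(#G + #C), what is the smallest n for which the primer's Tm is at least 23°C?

First 8 bases: ATCCATCA → Tm = 22°C (< 23°C)
First 9 bases: ATCCATCAT → Tm = 24°C (≥ 23°C)
Since every base adds ≥2°C, Tm only increases with n, so the threshold is first crossed at n = 9.

n = 9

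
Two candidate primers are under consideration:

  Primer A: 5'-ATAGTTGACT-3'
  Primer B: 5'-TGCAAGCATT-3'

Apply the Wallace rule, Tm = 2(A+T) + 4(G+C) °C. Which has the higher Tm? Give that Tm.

Primer A: A+T=7, G+C=3 → Tm = 2(7)+4(3) = 26°C
Primer B: A+T=6, G+C=4 → Tm = 2(6)+4(4) = 28°C
26°C vs 28°C → primer B is higher.

Primer B, 28°C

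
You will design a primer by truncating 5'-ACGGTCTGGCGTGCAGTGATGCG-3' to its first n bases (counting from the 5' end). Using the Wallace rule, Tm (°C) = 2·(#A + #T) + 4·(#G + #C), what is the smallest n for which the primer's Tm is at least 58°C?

First 17 bases: ACGGTCTGGCGTGCAGT → Tm = 56°C (< 58°C)
First 18 bases: ACGGTCTGGCGTGCAGTG → Tm = 60°C (≥ 58°C)
Each additional base adds 2°C (A/T) or 4°C (G/C), so Tm is non-decreasing in n; n = 18 is the first length to reach 58°C.

n = 18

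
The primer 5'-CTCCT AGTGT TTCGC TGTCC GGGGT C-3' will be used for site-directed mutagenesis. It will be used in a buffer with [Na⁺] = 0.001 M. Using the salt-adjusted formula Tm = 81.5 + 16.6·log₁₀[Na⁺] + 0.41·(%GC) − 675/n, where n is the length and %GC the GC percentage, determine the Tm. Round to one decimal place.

Length n = 26. Counting bases: C=8, A=1, G=8, T=9
G+C = 16, so %GC = 16/26 × 100 = 61.538%
Salt term: 16.6 × (-3) = -49.8
GC term: 0.41 × 61.538 = 25.231; length term: −675/26 = −25.962
Tm = 81.5 + (-49.8) + 25.231 − 25.962 = 30.969 → 31.0°C

31.0°C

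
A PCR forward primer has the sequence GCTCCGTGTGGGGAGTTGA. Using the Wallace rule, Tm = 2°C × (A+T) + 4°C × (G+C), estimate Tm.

Scanning the sequence gives G=9, T=5, C=3, A=2.
So N_AT = 7 and N_GC = 12.
Tm = 2(7) + 4(12) = 14 + 48 = 62°C

62°C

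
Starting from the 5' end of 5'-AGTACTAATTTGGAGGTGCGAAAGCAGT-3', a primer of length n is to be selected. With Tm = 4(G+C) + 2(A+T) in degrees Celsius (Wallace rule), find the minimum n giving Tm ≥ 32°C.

First 12 bases: AGTACTAATTTG → Tm = 30°C (< 32°C)
First 13 bases: AGTACTAATTTGG → Tm = 34°C (≥ 32°C)
Since every base adds ≥2°C, Tm only increases with n, so the threshold is first crossed at n = 13.

n = 13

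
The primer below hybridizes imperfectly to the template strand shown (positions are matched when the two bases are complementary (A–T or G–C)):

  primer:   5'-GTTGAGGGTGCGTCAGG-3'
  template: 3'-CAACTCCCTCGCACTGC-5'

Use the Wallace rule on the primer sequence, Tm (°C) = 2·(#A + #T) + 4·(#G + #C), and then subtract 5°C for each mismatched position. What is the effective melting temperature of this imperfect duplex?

41°C

Primer base counts: A=2, T=4, G=9, C=2 → A+T=6, G+C=11
Perfect-match Tm = 2(6) + 4(11) = 12 + 44 = 56°C
Mismatches (positions where the bases are not complementary): 3 (at positions 9, 14, 16)
Effective Tm = 56 − 3×5 = 56 − 15 = 41°C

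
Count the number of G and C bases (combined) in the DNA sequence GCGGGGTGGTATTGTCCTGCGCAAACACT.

17

A=5, T=7, C=7, G=10
G+C = 10 + 7 = 17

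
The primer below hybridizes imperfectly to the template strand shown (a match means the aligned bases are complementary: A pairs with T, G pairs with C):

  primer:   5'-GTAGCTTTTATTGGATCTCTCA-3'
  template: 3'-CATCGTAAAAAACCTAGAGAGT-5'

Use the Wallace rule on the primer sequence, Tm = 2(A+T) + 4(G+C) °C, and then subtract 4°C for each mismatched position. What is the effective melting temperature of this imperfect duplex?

52°C

Primer base counts: A=4, T=10, G=4, C=4 → A+T=14, G+C=8
Perfect-match Tm = 2(14) + 4(8) = 28 + 32 = 60°C
Mismatches (positions where the bases are not complementary): 2 (at positions 6, 10)
Effective Tm = 60 − 2×4 = 60 − 8 = 52°C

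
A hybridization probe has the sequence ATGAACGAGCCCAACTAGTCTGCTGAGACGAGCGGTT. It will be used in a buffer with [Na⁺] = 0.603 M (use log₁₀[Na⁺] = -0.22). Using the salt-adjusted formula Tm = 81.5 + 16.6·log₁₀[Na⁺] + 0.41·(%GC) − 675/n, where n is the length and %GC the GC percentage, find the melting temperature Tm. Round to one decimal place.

81.8°C

Length n = 37. C=9, G=11, T=7, A=10
G+C = 20, so %GC = 20/37 × 100 = 54.054%
Salt term: 16.6 × (-0.22) = -3.652
GC term: 0.41 × 54.054 = 22.162; length term: −675/37 = −18.243
Tm = 81.5 + (-3.652) + 22.162 − 18.243 = 81.767 → 81.8°C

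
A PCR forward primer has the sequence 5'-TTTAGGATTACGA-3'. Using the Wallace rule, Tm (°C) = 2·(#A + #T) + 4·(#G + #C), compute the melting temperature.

T=5, G=3, A=4, C=1
AT pairs contribute 9, GC pairs contribute 4.
Tm = 2(9) + 4(4) = 18 + 16 = 34°C

34°C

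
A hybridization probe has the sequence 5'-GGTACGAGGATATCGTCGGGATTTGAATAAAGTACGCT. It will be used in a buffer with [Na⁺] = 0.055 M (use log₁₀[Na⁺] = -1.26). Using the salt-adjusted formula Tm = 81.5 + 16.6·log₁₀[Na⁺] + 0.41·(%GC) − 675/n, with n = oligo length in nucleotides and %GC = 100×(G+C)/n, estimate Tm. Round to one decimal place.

Length n = 38. A=11, G=12, C=5, T=10
G+C = 17, so %GC = 17/38 × 100 = 44.737%
Salt term: 16.6 × (-1.26) = -20.916
GC term: 0.41 × 44.737 = 18.342; length term: −675/38 = −17.763
Tm = 81.5 + (-20.916) + 18.342 − 17.763 = 61.163 → 61.2°C

61.2°C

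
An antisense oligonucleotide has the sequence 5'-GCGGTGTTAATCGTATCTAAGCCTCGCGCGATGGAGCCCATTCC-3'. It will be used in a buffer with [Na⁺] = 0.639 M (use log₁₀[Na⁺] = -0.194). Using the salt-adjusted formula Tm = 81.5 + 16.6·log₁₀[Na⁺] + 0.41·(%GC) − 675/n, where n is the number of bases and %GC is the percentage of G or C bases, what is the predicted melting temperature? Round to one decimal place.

Length n = 44. Counting bases: A=8, G=12, T=11, C=13
G+C = 25, so %GC = 25/44 × 100 = 56.818%
Salt term: 16.6 × (-0.194) = -3.22
GC term: 0.41 × 56.818 = 23.295; length term: −675/44 = −15.341
Tm = 81.5 + (-3.22) + 23.295 − 15.341 = 86.234 → 86.2°C

86.2°C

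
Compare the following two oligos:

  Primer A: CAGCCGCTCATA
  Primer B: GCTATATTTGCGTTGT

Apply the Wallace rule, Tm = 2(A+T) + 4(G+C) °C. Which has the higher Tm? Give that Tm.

Primer B, 44°C

Primer A: A+T=5, G+C=7 → Tm = 2(5)+4(7) = 38°C
Primer B: A+T=10, G+C=6 → Tm = 2(10)+4(6) = 44°C
38°C vs 44°C → primer B is higher.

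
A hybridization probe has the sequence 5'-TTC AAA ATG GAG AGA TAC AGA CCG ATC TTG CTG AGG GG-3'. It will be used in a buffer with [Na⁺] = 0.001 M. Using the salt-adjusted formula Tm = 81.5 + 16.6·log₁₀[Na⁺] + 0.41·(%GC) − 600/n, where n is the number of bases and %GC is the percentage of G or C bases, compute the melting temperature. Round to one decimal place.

Length n = 38. Base counts: C=6, T=8, G=12, A=12
G+C = 18, so %GC = 18/38 × 100 = 47.368%
Salt term: 16.6 × (-3) = -49.8
GC term: 0.41 × 47.368 = 19.421; length term: −600/38 = −15.789
Tm = 81.5 + (-49.8) + 19.421 − 15.789 = 35.332 → 35.3°C

35.3°C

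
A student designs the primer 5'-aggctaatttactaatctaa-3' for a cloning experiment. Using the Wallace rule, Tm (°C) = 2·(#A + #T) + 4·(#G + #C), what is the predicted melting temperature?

Base counts: G=2, C=3, T=7, A=8
AT pairs contribute 15, GC pairs contribute 5.
Tm = 2(15) + 4(5) = 30 + 20 = 50°C

50°C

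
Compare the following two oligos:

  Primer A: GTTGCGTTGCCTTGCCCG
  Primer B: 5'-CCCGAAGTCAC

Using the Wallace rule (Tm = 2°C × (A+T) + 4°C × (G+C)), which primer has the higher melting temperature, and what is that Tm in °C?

Primer A, 60°C

Primer A: A+T=6, G+C=12 → Tm = 2(6)+4(12) = 60°C
Primer B: A+T=4, G+C=7 → Tm = 2(4)+4(7) = 36°C
60°C vs 36°C → primer A is higher.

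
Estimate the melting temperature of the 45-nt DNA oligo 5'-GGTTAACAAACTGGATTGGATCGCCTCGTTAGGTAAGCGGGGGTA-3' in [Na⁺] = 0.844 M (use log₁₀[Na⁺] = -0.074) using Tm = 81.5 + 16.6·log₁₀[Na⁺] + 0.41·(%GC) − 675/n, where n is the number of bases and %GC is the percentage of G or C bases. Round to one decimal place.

Length n = 45. A=11, C=7, T=11, G=16
G+C = 23, so %GC = 23/45 × 100 = 51.111%
Salt term: 16.6 × (-0.074) = -1.228
GC term: 0.41 × 51.111 = 20.956; length term: −675/45 = −15
Tm = 81.5 + (-1.228) + 20.956 − 15 = 86.228 → 86.2°C

86.2°C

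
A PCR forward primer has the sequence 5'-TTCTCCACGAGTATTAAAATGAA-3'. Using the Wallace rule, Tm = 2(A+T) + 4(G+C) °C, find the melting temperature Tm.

60°C

Scanning the sequence gives A=9, T=7, C=4, G=3.
So N_AT = 16 and N_GC = 7.
Tm = 2(16) + 4(7) = 32 + 28 = 60°C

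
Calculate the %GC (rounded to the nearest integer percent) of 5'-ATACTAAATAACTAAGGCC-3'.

Scanning the sequence gives C=4, T=4, A=9, G=2.
G+C = 2 + 4 = 6 out of 19 bases
%GC = 6/19 × 100 = 31.58% ≈ 32%

32%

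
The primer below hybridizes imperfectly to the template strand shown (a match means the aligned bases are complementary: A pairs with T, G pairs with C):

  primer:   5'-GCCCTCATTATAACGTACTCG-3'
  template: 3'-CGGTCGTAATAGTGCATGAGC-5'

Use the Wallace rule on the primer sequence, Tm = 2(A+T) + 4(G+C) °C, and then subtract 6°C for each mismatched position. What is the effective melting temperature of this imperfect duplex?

44°C

Primer base counts: A=5, T=6, G=3, C=7 → A+T=11, G+C=10
Perfect-match Tm = 2(11) + 4(10) = 22 + 40 = 62°C
Mismatches (positions where the bases are not complementary): 3 (at positions 4, 5, 12)
Effective Tm = 62 − 3×6 = 62 − 18 = 44°C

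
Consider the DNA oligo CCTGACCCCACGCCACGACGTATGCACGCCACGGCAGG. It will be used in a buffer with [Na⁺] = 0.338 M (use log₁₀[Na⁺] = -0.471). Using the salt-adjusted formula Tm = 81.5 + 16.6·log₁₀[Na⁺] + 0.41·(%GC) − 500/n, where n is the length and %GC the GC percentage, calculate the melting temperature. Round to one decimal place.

Length n = 38. Base counts: C=17, A=8, T=3, G=10
G+C = 27, so %GC = 27/38 × 100 = 71.053%
Salt term: 16.6 × (-0.471) = -7.819
GC term: 0.41 × 71.053 = 29.132; length term: −500/38 = −13.158
Tm = 81.5 + (-7.819) + 29.132 − 13.158 = 89.655 → 89.7°C

89.7°C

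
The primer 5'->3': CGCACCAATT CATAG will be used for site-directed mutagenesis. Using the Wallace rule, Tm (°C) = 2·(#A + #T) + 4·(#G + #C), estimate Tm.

Scanning the sequence gives G=2, C=5, A=5, T=3.
A+T = 8, G+C = 7
Tm = 2×8 + 4×7 = 44°C

44°C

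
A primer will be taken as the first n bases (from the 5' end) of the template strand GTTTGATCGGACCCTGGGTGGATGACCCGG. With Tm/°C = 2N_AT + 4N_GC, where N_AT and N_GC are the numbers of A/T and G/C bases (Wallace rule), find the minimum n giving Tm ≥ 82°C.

First 25 bases: GTTTGATCGGACCCTGGGTGGATGA → Tm = 78°C (< 82°C)
First 26 bases: GTTTGATCGGACCCTGGGTGGATGAC → Tm = 82°C (≥ 82°C)
Since every base adds ≥2°C, Tm only increases with n, so the threshold is first crossed at n = 26.

n = 26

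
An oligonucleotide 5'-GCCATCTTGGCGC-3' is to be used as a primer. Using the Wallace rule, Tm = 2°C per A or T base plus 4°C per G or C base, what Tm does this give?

44°C

Counting bases: T=3, C=5, G=4, A=1
So N_AT = 4 and N_GC = 9.
Tm = 2×4 + 4×9 = 44°C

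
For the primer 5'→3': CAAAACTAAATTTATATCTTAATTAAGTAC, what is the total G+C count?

T=11, G=1, A=14, C=4
G+C = 1 + 4 = 5

5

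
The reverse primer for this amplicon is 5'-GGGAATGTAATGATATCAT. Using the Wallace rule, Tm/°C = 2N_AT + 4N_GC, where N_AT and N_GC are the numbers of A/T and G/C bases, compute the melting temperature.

Scanning the sequence gives A=7, G=5, C=1, T=6.
AT pairs contribute 13, GC pairs contribute 6.
Tm = 4·6 + 2·13 = 24 + 26 = 50°C

50°C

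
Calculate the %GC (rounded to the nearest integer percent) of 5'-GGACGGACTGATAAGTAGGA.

50%

T=3, C=2, A=7, G=8
G+C = 8 + 2 = 10 out of 20 bases
%GC = 10/20 × 100 = 50% ≈ 50%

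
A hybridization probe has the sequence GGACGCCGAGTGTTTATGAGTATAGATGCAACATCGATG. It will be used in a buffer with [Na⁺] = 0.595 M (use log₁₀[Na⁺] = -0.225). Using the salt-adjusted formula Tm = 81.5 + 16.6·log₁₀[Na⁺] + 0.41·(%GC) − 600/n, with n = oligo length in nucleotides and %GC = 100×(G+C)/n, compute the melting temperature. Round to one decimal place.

Length n = 39. Base counts: C=6, A=11, T=10, G=12
G+C = 18, so %GC = 18/39 × 100 = 46.154%
Salt term: 16.6 × (-0.225) = -3.735
GC term: 0.41 × 46.154 = 18.923; length term: −600/39 = −15.385
Tm = 81.5 + (-3.735) + 18.923 − 15.385 = 81.303 → 81.3°C

81.3°C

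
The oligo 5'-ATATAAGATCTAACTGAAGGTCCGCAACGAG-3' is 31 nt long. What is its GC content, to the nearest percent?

42%

Base counts: C=6, G=7, A=12, T=6
G+C = 7 + 6 = 13 out of 31 bases
%GC = 13/31 × 100 = 41.94% ≈ 42%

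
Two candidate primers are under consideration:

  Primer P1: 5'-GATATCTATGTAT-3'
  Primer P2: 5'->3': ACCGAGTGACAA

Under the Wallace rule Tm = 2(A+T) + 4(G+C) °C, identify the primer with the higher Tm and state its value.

Primer P1: A+T=10, G+C=3 → Tm = 2(10)+4(3) = 32°C
Primer P2: A+T=6, G+C=6 → Tm = 2(6)+4(6) = 36°C
32°C vs 36°C → primer P2 is higher.

Primer P2, 36°C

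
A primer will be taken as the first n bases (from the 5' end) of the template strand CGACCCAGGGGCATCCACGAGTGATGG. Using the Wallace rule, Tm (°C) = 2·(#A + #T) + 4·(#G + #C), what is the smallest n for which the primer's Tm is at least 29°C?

n = 9

First 8 bases: CGACCCAG → Tm = 28°C (< 29°C)
First 9 bases: CGACCCAGG → Tm = 32°C (≥ 29°C)
Since every base adds ≥2°C, Tm only increases with n, so the threshold is first crossed at n = 9.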